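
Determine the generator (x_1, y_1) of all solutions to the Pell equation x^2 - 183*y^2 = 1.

(x, y) = (487, 36)

First expand sqrt(183) as a continued fraction. With x_i = (sqrt(183) + m_i)/d_i and (m_0, d_0) = (0, 1): a_0 = floor(sqrt(183)) = 13, since 13^2 = 169 <= 183 < 196 = 14^2.
Iterate m_{i+1} = d_i*a_i - m_i, d_{i+1} = (183 - m_{i+1}^2)/d_i, a_{i+1} = floor((a_0 + m_{i+1})/d_{i+1}):
  m_1 = 1*13 - 0 = 13, d_1 = (183 - 13^2)/1 = 14/1 = 14, a_1 = floor((13 + 13)/14) = 1.
  m_2 = 14*1 - 13 = 1, d_2 = (183 - 1^2)/14 = 182/14 = 13, a_2 = floor((13 + 1)/13) = 1.
  m_3 = 13*1 - 1 = 12, d_3 = (183 - 12^2)/13 = 39/13 = 3, a_3 = floor((13 + 12)/3) = 8.
  m_4 = 3*8 - 12 = 12, d_4 = (183 - 12^2)/3 = 39/3 = 13, a_4 = floor((13 + 12)/13) = 1.
  m_5 = 13*1 - 12 = 1, d_5 = (183 - 1^2)/13 = 182/13 = 14, a_5 = floor((13 + 1)/14) = 1.
  m_6 = 14*1 - 1 = 13, d_6 = (183 - 13^2)/14 = 14/14 = 1, a_6 = floor((13 + 13)/1) = 26.
  m_7 = 1*26 - 13 = 13, d_7 = (183 - 13^2)/1 = 14/1 = 14: (m_7, d_7) = (m_1, d_1) = (13, 14), so from here the quotients repeat a_1, ..., a_6; the period length is 6.
So sqrt(183) = [13; (1, 1, 8, 1, 1, 26)] with period length k = 6.
k is even, so the fundamental solution of x^2 - 183y^2 = 1 is (p_{k-1}, q_{k-1}) = (p_5, q_5); compute convergents through index 5.
Convergents (p_i = a_i*p_{i-1} + p_{i-2}, q_i = a_i*q_{i-1} + q_{i-2} with p_{-2}=0, p_{-1}=1, q_{-2}=1, q_{-1}=0):
  i=0: a_0=13, p_0 = 13*1 + 0 = 13, q_0 = 13*0 + 1 = 1.
  i=1: a_1=1, p_1 = 1*13 + 1 = 14, q_1 = 1*1 + 0 = 1.
  i=2: a_2=1, p_2 = 1*14 + 13 = 27, q_2 = 1*1 + 1 = 2.
  i=3: a_3=8, p_3 = 8*27 + 14 = 230, q_3 = 8*2 + 1 = 17.
  i=4: a_4=1, p_4 = 1*230 + 27 = 257, q_4 = 1*17 + 2 = 19.
  i=5: a_5=1, p_5 = 1*257 + 230 = 487, q_5 = 1*19 + 17 = 36.
Check: 487^2 - 183*36^2 = 237169 - 237168 = 1, so (x, y) = (487, 36) solves the equation, and by the theorem it is the least positive solution.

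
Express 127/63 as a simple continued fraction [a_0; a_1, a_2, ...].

[2; 63]

Run the Euclidean algorithm on 127 and 63; the successive quotients are the partial quotients a_0, a_1, ... (each step inverts the fractional part left over by the previous one):
  127 = 2*63 + 1, so a_0 = 2.
  63 = 63*1 + 0, so a_1 = 63.
The remainder reaches 0 after 2 divisions, so the expansion has 2 partial quotients, read off in order.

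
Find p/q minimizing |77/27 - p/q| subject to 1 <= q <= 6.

Expand x = 77/27 as a continued fraction with the Euclidean algorithm:
  77 = 2*27 + 23, so a_0 = 2.
  27 = 1*23 + 4, so a_1 = 1.
  23 = 5*4 + 3, so a_2 = 5.
  4 = 1*3 + 1, so a_3 = 1.
  3 = 3*1 + 0, so a_4 = 3.
so x = [2; 1, 5, 1, 3].
Convergents (p_i = a_i*p_{i-1} + p_{i-2}, q_i = a_i*q_{i-1} + q_{i-2} with p_{-2}=0, p_{-1}=1, q_{-2}=1, q_{-1}=0), until the denominator exceeds 6:
  i=0: a_0=2, p_0 = 2*1 + 0 = 2, q_0 = 2*0 + 1 = 1.
  i=1: a_1=1, p_1 = 1*2 + 1 = 3, q_1 = 1*1 + 0 = 1.
  i=2: a_2=5, p_2 = 5*3 + 2 = 17, q_2 = 5*1 + 1 = 6.
  i=3: a_3=1, p_3 = 1*17 + 3 = 20, q_3 = 1*6 + 1 = 7.
q_3 = 7 > 6, so the last convergent with denominator <= 6 is p_2/q_2 = 17/6.
The closest fraction with denominator <= 6 is either p_2/q_2 or the intermediate fraction (k*p_2 + p_1)/(k*q_2 + q_1) with the largest k >= 1 whose denominator stays <= 6; these approach x as k grows, and every other convergent or intermediate fraction in range is farther away.
Largest k: floor((6 - q_1)/q_2) = floor((6 - 1)/6) = 0.
Since k = 0, no intermediate fraction beyond p_2/q_2 has denominator <= 6, so the convergent 17/6 is the closest (its error is |77*6 - 17*27|/(27*6) = 3/162).

17/6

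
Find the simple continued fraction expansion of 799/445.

Run the Euclidean algorithm on 799 and 445; the successive quotients are the partial quotients a_0, a_1, ... (each step inverts the fractional part left over by the previous one):
  799 = 1*445 + 354, so a_0 = 1.
  445 = 1*354 + 91, so a_1 = 1.
  354 = 3*91 + 81, so a_2 = 3.
  91 = 1*81 + 10, so a_3 = 1.
  81 = 8*10 + 1, so a_4 = 8.
  10 = 10*1 + 0, so a_5 = 10.
The remainder reaches 0 after 6 divisions, so the expansion has 6 partial quotients, read off in order.

[1; 1, 3, 1, 8, 10]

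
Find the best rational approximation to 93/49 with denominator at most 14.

19/10

Expand x = 93/49 as a continued fraction with the Euclidean algorithm:
  93 = 1*49 + 44, so a_0 = 1.
  49 = 1*44 + 5, so a_1 = 1.
  44 = 8*5 + 4, so a_2 = 8.
  5 = 1*4 + 1, so a_3 = 1.
  4 = 4*1 + 0, so a_4 = 4.
so x = [1; 1, 8, 1, 4].
Convergents (p_i = a_i*p_{i-1} + p_{i-2}, q_i = a_i*q_{i-1} + q_{i-2} with p_{-2}=0, p_{-1}=1, q_{-2}=1, q_{-1}=0), until the denominator exceeds 14:
  i=0: a_0=1, p_0 = 1*1 + 0 = 1, q_0 = 1*0 + 1 = 1.
  i=1: a_1=1, p_1 = 1*1 + 1 = 2, q_1 = 1*1 + 0 = 1.
  i=2: a_2=8, p_2 = 8*2 + 1 = 17, q_2 = 8*1 + 1 = 9.
  i=3: a_3=1, p_3 = 1*17 + 2 = 19, q_3 = 1*9 + 1 = 10.
  i=4: a_4=4, p_4 = 4*19 + 17 = 93, q_4 = 4*10 + 9 = 49.
q_4 = 49 > 14, so the last convergent with denominator <= 14 is p_3/q_3 = 19/10.
The closest fraction with denominator <= 14 is either p_3/q_3 or the intermediate fraction (k*p_3 + p_2)/(k*q_3 + q_2) with the largest k >= 1 whose denominator stays <= 14; these approach x as k grows, and every other convergent or intermediate fraction in range is farther away.
Largest k: floor((14 - q_2)/q_3) = floor((14 - 9)/10) = 0.
Since k = 0, no intermediate fraction beyond p_3/q_3 has denominator <= 14, so the convergent 19/10 is the closest (its error is |93*10 - 19*49|/(49*10) = 1/490).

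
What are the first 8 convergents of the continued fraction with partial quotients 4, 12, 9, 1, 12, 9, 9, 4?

4/1, 49/12, 445/109, 494/121, 6373/1561, 57851/14170, 527032/129091, 2165979/530534

Using the convergent recurrence p_i = a_i*p_{i-1} + p_{i-2}, q_i = a_i*q_{i-1} + q_{i-2} with p_{-2}=0, p_{-1}=1, q_{-2}=1, q_{-1}=0:
  i=0: a_0=4, p_0 = 4*1 + 0 = 4, q_0 = 4*0 + 1 = 1.
  i=1: a_1=12, p_1 = 12*4 + 1 = 49, q_1 = 12*1 + 0 = 12.
  i=2: a_2=9, p_2 = 9*49 + 4 = 445, q_2 = 9*12 + 1 = 109.
  i=3: a_3=1, p_3 = 1*445 + 49 = 494, q_3 = 1*109 + 12 = 121.
  i=4: a_4=12, p_4 = 12*494 + 445 = 6373, q_4 = 12*121 + 109 = 1561.
  i=5: a_5=9, p_5 = 9*6373 + 494 = 57851, q_5 = 9*1561 + 121 = 14170.
  i=6: a_6=9, p_6 = 9*57851 + 6373 = 527032, q_6 = 9*14170 + 1561 = 129091.
  i=7: a_7=4, p_7 = 4*527032 + 57851 = 2165979, q_7 = 4*129091 + 14170 = 530534.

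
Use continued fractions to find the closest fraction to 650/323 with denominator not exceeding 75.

Expand x = 650/323 as a continued fraction with the Euclidean algorithm:
  650 = 2*323 + 4, so a_0 = 2.
  323 = 80*4 + 3, so a_1 = 80.
  4 = 1*3 + 1, so a_2 = 1.
  3 = 3*1 + 0, so a_3 = 3.
so x = [2; 80, 1, 3].
Convergents (p_i = a_i*p_{i-1} + p_{i-2}, q_i = a_i*q_{i-1} + q_{i-2} with p_{-2}=0, p_{-1}=1, q_{-2}=1, q_{-1}=0), until the denominator exceeds 75:
  i=0: a_0=2, p_0 = 2*1 + 0 = 2, q_0 = 2*0 + 1 = 1.
  i=1: a_1=80, p_1 = 80*2 + 1 = 161, q_1 = 80*1 + 0 = 80.
q_1 = 80 > 75, so the last convergent with denominator <= 75 is p_0/q_0 = 2/1.
The closest fraction with denominator <= 75 is either p_0/q_0 or the intermediate fraction (k*p_0 + p_{-1})/(k*q_0 + q_{-1}) with the largest k >= 1 whose denominator stays <= 75; these approach x as k grows, and every other convergent or intermediate fraction in range is farther away.
Largest k: floor((75 - q_{-1})/q_0) = floor((75 - 0)/1) = 75 (using the seeds p_{-1} = 1, q_{-1} = 0).
That gives (75*2 + 1)/(75*1 + 0) = 151/75.
Compare the errors: |x - 2/1| = |650*1 - 2*323|/(323*1) = 4/323, and |x - 151/75| = |650*75 - 151*323|/(323*75) = 23/24225.
Cross-multiplying, 23*323 = 7429 < 96900 = 4*24225, so 23/24225 is smaller: the intermediate fraction 151/75 is closer to x than 2/1.

151/75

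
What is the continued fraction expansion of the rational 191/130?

Run the Euclidean algorithm on 191 and 130; the successive quotients are the partial quotients a_0, a_1, ... (each step inverts the fractional part left over by the previous one):
  191 = 1*130 + 61, so a_0 = 1.
  130 = 2*61 + 8, so a_1 = 2.
  61 = 7*8 + 5, so a_2 = 7.
  8 = 1*5 + 3, so a_3 = 1.
  5 = 1*3 + 2, so a_4 = 1.
  3 = 1*2 + 1, so a_5 = 1.
  2 = 2*1 + 0, so a_6 = 2.
The remainder reaches 0 after 7 divisions, so the expansion has 7 partial quotients, read off in order.

[1; 2, 7, 1, 1, 1, 2]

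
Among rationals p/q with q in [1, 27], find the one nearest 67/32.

44/21

Expand x = 67/32 as a continued fraction with the Euclidean algorithm:
  67 = 2*32 + 3, so a_0 = 2.
  32 = 10*3 + 2, so a_1 = 10.
  3 = 1*2 + 1, so a_2 = 1.
  2 = 2*1 + 0, so a_3 = 2.
so x = [2; 10, 1, 2].
Convergents (p_i = a_i*p_{i-1} + p_{i-2}, q_i = a_i*q_{i-1} + q_{i-2} with p_{-2}=0, p_{-1}=1, q_{-2}=1, q_{-1}=0), until the denominator exceeds 27:
  i=0: a_0=2, p_0 = 2*1 + 0 = 2, q_0 = 2*0 + 1 = 1.
  i=1: a_1=10, p_1 = 10*2 + 1 = 21, q_1 = 10*1 + 0 = 10.
  i=2: a_2=1, p_2 = 1*21 + 2 = 23, q_2 = 1*10 + 1 = 11.
  i=3: a_3=2, p_3 = 2*23 + 21 = 67, q_3 = 2*11 + 10 = 32.
q_3 = 32 > 27, so the last convergent with denominator <= 27 is p_2/q_2 = 23/11.
The closest fraction with denominator <= 27 is either p_2/q_2 or the intermediate fraction (k*p_2 + p_1)/(k*q_2 + q_1) with the largest k >= 1 whose denominator stays <= 27; these approach x as k grows, and every other convergent or intermediate fraction in range is farther away.
Largest k: floor((27 - q_1)/q_2) = floor((27 - 10)/11) = 1.
That gives (1*23 + 21)/(1*11 + 10) = 44/21.
Compare the errors: |x - 23/11| = |67*11 - 23*32|/(32*11) = 1/352, and |x - 44/21| = |67*21 - 44*32|/(32*21) = 1/672.
Cross-multiplying, 1*352 = 352 < 672 = 1*672, so 1/672 is smaller: the intermediate fraction 44/21 is closer to x than 23/11.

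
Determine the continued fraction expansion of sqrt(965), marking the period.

[31; (15, 1, 1, 15, 62)]

Write x_i = (sqrt(965) + m_i)/d_i with (m_0, d_0) = (0, 1). a_0 = floor(sqrt(965)) = 31, since 31^2 = 961 <= 965 < 1024 = 32^2.
Iterate m_{i+1} = d_i*a_i - m_i, d_{i+1} = (965 - m_{i+1}^2)/d_i, a_{i+1} = floor((a_0 + m_{i+1})/d_{i+1}):
  m_1 = 1*31 - 0 = 31, d_1 = (965 - 31^2)/1 = 4/1 = 4, a_1 = floor((31 + 31)/4) = 15.
  m_2 = 4*15 - 31 = 29, d_2 = (965 - 29^2)/4 = 124/4 = 31, a_2 = floor((31 + 29)/31) = 1.
  m_3 = 31*1 - 29 = 2, d_3 = (965 - 2^2)/31 = 961/31 = 31, a_3 = floor((31 + 2)/31) = 1.
  m_4 = 31*1 - 2 = 29, d_4 = (965 - 29^2)/31 = 124/31 = 4, a_4 = floor((31 + 29)/4) = 15.
  m_5 = 4*15 - 29 = 31, d_5 = (965 - 31^2)/4 = 4/4 = 1, a_5 = floor((31 + 31)/1) = 62.
  m_6 = 1*62 - 31 = 31, d_6 = (965 - 31^2)/1 = 4/1 = 4: (m_6, d_6) = (m_1, d_1) = (31, 4), so from here the quotients repeat a_1, ..., a_5; the period length is 5.
Hence the expansion of sqrt(965) is a_0 = 31 followed by the repeating block 15, 1, 1, 15, 62 (period 5).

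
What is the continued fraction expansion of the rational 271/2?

[135; 2]

Run the Euclidean algorithm on 271 and 2; the successive quotients are the partial quotients a_0, a_1, ... (each step inverts the fractional part left over by the previous one):
  271 = 135*2 + 1, so a_0 = 135.
  2 = 2*1 + 0, so a_1 = 2.
The remainder reaches 0 after 2 divisions, so the expansion has 2 partial quotients, read off in order.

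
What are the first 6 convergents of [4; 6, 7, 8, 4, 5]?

4/1, 25/6, 179/43, 1457/350, 6007/1443, 31492/7565

Using the convergent recurrence p_i = a_i*p_{i-1} + p_{i-2}, q_i = a_i*q_{i-1} + q_{i-2} with p_{-2}=0, p_{-1}=1, q_{-2}=1, q_{-1}=0:
  i=0: a_0=4, p_0 = 4*1 + 0 = 4, q_0 = 4*0 + 1 = 1.
  i=1: a_1=6, p_1 = 6*4 + 1 = 25, q_1 = 6*1 + 0 = 6.
  i=2: a_2=7, p_2 = 7*25 + 4 = 179, q_2 = 7*6 + 1 = 43.
  i=3: a_3=8, p_3 = 8*179 + 25 = 1457, q_3 = 8*43 + 6 = 350.
  i=4: a_4=4, p_4 = 4*1457 + 179 = 6007, q_4 = 4*350 + 43 = 1443.
  i=5: a_5=5, p_5 = 5*6007 + 1457 = 31492, q_5 = 5*1443 + 350 = 7565.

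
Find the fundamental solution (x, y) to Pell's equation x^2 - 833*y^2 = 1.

First expand sqrt(833) as a continued fraction. With x_i = (sqrt(833) + m_i)/d_i and (m_0, d_0) = (0, 1): a_0 = floor(sqrt(833)) = 28, since 28^2 = 784 <= 833 < 841 = 29^2.
Iterate m_{i+1} = d_i*a_i - m_i, d_{i+1} = (833 - m_{i+1}^2)/d_i, a_{i+1} = floor((a_0 + m_{i+1})/d_{i+1}):
  m_1 = 1*28 - 0 = 28, d_1 = (833 - 28^2)/1 = 49/1 = 49, a_1 = floor((28 + 28)/49) = 1.
  m_2 = 49*1 - 28 = 21, d_2 = (833 - 21^2)/49 = 392/49 = 8, a_2 = floor((28 + 21)/8) = 6.
  m_3 = 8*6 - 21 = 27, d_3 = (833 - 27^2)/8 = 104/8 = 13, a_3 = floor((28 + 27)/13) = 4.
  m_4 = 13*4 - 27 = 25, d_4 = (833 - 25^2)/13 = 208/13 = 16, a_4 = floor((28 + 25)/16) = 3.
  m_5 = 16*3 - 25 = 23, d_5 = (833 - 23^2)/16 = 304/16 = 19, a_5 = floor((28 + 23)/19) = 2.
  m_6 = 19*2 - 23 = 15, d_6 = (833 - 15^2)/19 = 608/19 = 32, a_6 = floor((28 + 15)/32) = 1.
  m_7 = 32*1 - 15 = 17, d_7 = (833 - 17^2)/32 = 544/32 = 17, a_7 = floor((28 + 17)/17) = 2.
  m_8 = 17*2 - 17 = 17, d_8 = (833 - 17^2)/17 = 544/17 = 32, a_8 = floor((28 + 17)/32) = 1.
  m_9 = 32*1 - 17 = 15, d_9 = (833 - 15^2)/32 = 608/32 = 19, a_9 = floor((28 + 15)/19) = 2.
  m_10 = 19*2 - 15 = 23, d_10 = (833 - 23^2)/19 = 304/19 = 16, a_10 = floor((28 + 23)/16) = 3.
  m_11 = 16*3 - 23 = 25, d_11 = (833 - 25^2)/16 = 208/16 = 13, a_11 = floor((28 + 25)/13) = 4.
  m_12 = 13*4 - 25 = 27, d_12 = (833 - 27^2)/13 = 104/13 = 8, a_12 = floor((28 + 27)/8) = 6.
  m_13 = 8*6 - 27 = 21, d_13 = (833 - 21^2)/8 = 392/8 = 49, a_13 = floor((28 + 21)/49) = 1.
  m_14 = 49*1 - 21 = 28, d_14 = (833 - 28^2)/49 = 49/49 = 1, a_14 = floor((28 + 28)/1) = 56.
  m_15 = 1*56 - 28 = 28, d_15 = (833 - 28^2)/1 = 49/1 = 49: (m_15, d_15) = (m_1, d_1) = (28, 49), so from here the quotients repeat a_1, ..., a_14; the period length is 14.
So sqrt(833) = [28; (1, 6, 4, 3, 2, 1, 2, 1, 2, 3, 4, 6, 1, 56)] with period length k = 14.
k is even, so the fundamental solution of x^2 - 833y^2 = 1 is (p_{k-1}, q_{k-1}) = (p_13, q_13); compute convergents through index 13.
Convergents (p_i = a_i*p_{i-1} + p_{i-2}, q_i = a_i*q_{i-1} + q_{i-2} with p_{-2}=0, p_{-1}=1, q_{-2}=1, q_{-1}=0):
  i=0: a_0=28, p_0 = 28*1 + 0 = 28, q_0 = 28*0 + 1 = 1.
  i=1: a_1=1, p_1 = 1*28 + 1 = 29, q_1 = 1*1 + 0 = 1.
  i=2: a_2=6, p_2 = 6*29 + 28 = 202, q_2 = 6*1 + 1 = 7.
  i=3: a_3=4, p_3 = 4*202 + 29 = 837, q_3 = 4*7 + 1 = 29.
  i=4: a_4=3, p_4 = 3*837 + 202 = 2713, q_4 = 3*29 + 7 = 94.
  i=5: a_5=2, p_5 = 2*2713 + 837 = 6263, q_5 = 2*94 + 29 = 217.
  i=6: a_6=1, p_6 = 1*6263 + 2713 = 8976, q_6 = 1*217 + 94 = 311.
  i=7: a_7=2, p_7 = 2*8976 + 6263 = 24215, q_7 = 2*311 + 217 = 839.
  i=8: a_8=1, p_8 = 1*24215 + 8976 = 33191, q_8 = 1*839 + 311 = 1150.
  i=9: a_9=2, p_9 = 2*33191 + 24215 = 90597, q_9 = 2*1150 + 839 = 3139.
  i=10: a_10=3, p_10 = 3*90597 + 33191 = 304982, q_10 = 3*3139 + 1150 = 10567.
  i=11: a_11=4, p_11 = 4*304982 + 90597 = 1310525, q_11 = 4*10567 + 3139 = 45407.
  i=12: a_12=6, p_12 = 6*1310525 + 304982 = 8168132, q_12 = 6*45407 + 10567 = 283009.
  i=13: a_13=1, p_13 = 1*8168132 + 1310525 = 9478657, q_13 = 1*283009 + 45407 = 328416.
Check: 9478657^2 - 833*328416^2 = 89844938523649 - 89844938523648 = 1, so (x, y) = (9478657, 328416) solves the equation, and by the theorem it is the least positive solution.

(x, y) = (9478657, 328416)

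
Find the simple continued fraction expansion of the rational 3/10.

[0; 3, 3]

Run the Euclidean algorithm on 3 and 10; the successive quotients are the partial quotients a_0, a_1, ... (each step inverts the fractional part left over by the previous one):
  3 = 0*10 + 3, so a_0 = 0.
  10 = 3*3 + 1, so a_1 = 3.
  3 = 3*1 + 0, so a_2 = 3.
The remainder reaches 0 after 3 divisions, so the expansion has 3 partial quotients, read off in order.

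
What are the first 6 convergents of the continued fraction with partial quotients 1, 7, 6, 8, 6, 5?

Using the convergent recurrence p_i = a_i*p_{i-1} + p_{i-2}, q_i = a_i*q_{i-1} + q_{i-2} with p_{-2}=0, p_{-1}=1, q_{-2}=1, q_{-1}=0:
  i=0: a_0=1, p_0 = 1*1 + 0 = 1, q_0 = 1*0 + 1 = 1.
  i=1: a_1=7, p_1 = 7*1 + 1 = 8, q_1 = 7*1 + 0 = 7.
  i=2: a_2=6, p_2 = 6*8 + 1 = 49, q_2 = 6*7 + 1 = 43.
  i=3: a_3=8, p_3 = 8*49 + 8 = 400, q_3 = 8*43 + 7 = 351.
  i=4: a_4=6, p_4 = 6*400 + 49 = 2449, q_4 = 6*351 + 43 = 2149.
  i=5: a_5=5, p_5 = 5*2449 + 400 = 12645, q_5 = 5*2149 + 351 = 11096.

1/1, 8/7, 49/43, 400/351, 2449/2149, 12645/11096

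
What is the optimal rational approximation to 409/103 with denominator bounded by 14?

Expand x = 409/103 as a continued fraction with the Euclidean algorithm:
  409 = 3*103 + 100, so a_0 = 3.
  103 = 1*100 + 3, so a_1 = 1.
  100 = 33*3 + 1, so a_2 = 33.
  3 = 3*1 + 0, so a_3 = 3.
so x = [3; 1, 33, 3].
Convergents (p_i = a_i*p_{i-1} + p_{i-2}, q_i = a_i*q_{i-1} + q_{i-2} with p_{-2}=0, p_{-1}=1, q_{-2}=1, q_{-1}=0), until the denominator exceeds 14:
  i=0: a_0=3, p_0 = 3*1 + 0 = 3, q_0 = 3*0 + 1 = 1.
  i=1: a_1=1, p_1 = 1*3 + 1 = 4, q_1 = 1*1 + 0 = 1.
  i=2: a_2=33, p_2 = 33*4 + 3 = 135, q_2 = 33*1 + 1 = 34.
q_2 = 34 > 14, so the last convergent with denominator <= 14 is p_1/q_1 = 4/1.
The closest fraction with denominator <= 14 is either p_1/q_1 or the intermediate fraction (k*p_1 + p_0)/(k*q_1 + q_0) with the largest k >= 1 whose denominator stays <= 14; these approach x as k grows, and every other convergent or intermediate fraction in range is farther away.
Largest k: floor((14 - q_0)/q_1) = floor((14 - 1)/1) = 13.
That gives (13*4 + 3)/(13*1 + 1) = 55/14.
Compare the errors: |x - 4/1| = |409*1 - 4*103|/(103*1) = 3/103, and |x - 55/14| = |409*14 - 55*103|/(103*14) = 61/1442.
Cross-multiplying, 3*1442 = 4326 < 6283 = 61*103, so 3/103 is smaller: the convergent 4/1 is closer to x than 55/14.

4/1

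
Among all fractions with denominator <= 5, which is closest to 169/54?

Expand x = 169/54 as a continued fraction with the Euclidean algorithm:
  169 = 3*54 + 7, so a_0 = 3.
  54 = 7*7 + 5, so a_1 = 7.
  7 = 1*5 + 2, so a_2 = 1.
  5 = 2*2 + 1, so a_3 = 2.
  2 = 2*1 + 0, so a_4 = 2.
so x = [3; 7, 1, 2, 2].
Convergents (p_i = a_i*p_{i-1} + p_{i-2}, q_i = a_i*q_{i-1} + q_{i-2} with p_{-2}=0, p_{-1}=1, q_{-2}=1, q_{-1}=0), until the denominator exceeds 5:
  i=0: a_0=3, p_0 = 3*1 + 0 = 3, q_0 = 3*0 + 1 = 1.
  i=1: a_1=7, p_1 = 7*3 + 1 = 22, q_1 = 7*1 + 0 = 7.
q_1 = 7 > 5, so the last convergent with denominator <= 5 is p_0/q_0 = 3/1.
The closest fraction with denominator <= 5 is either p_0/q_0 or the intermediate fraction (k*p_0 + p_{-1})/(k*q_0 + q_{-1}) with the largest k >= 1 whose denominator stays <= 5; these approach x as k grows, and every other convergent or intermediate fraction in range is farther away.
Largest k: floor((5 - q_{-1})/q_0) = floor((5 - 0)/1) = 5 (using the seeds p_{-1} = 1, q_{-1} = 0).
That gives (5*3 + 1)/(5*1 + 0) = 16/5.
Compare the errors: |x - 3/1| = |169*1 - 3*54|/(54*1) = 7/54, and |x - 16/5| = |169*5 - 16*54|/(54*5) = 19/270.
Cross-multiplying, 19*54 = 1026 < 1890 = 7*270, so 19/270 is smaller: the intermediate fraction 16/5 is closer to x than 3/1.

16/5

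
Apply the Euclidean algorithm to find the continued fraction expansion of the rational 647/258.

[2; 1, 1, 31, 1, 3]

Run the Euclidean algorithm on 647 and 258; the successive quotients are the partial quotients a_0, a_1, ... (each step inverts the fractional part left over by the previous one):
  647 = 2*258 + 131, so a_0 = 2.
  258 = 1*131 + 127, so a_1 = 1.
  131 = 1*127 + 4, so a_2 = 1.
  127 = 31*4 + 3, so a_3 = 31.
  4 = 1*3 + 1, so a_4 = 1.
  3 = 3*1 + 0, so a_5 = 3.
The remainder reaches 0 after 6 divisions, so the expansion has 6 partial quotients, read off in order.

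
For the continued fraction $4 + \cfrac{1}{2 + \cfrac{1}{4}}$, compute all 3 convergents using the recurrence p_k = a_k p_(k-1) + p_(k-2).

4/1, 9/2, 40/9

Using the convergent recurrence p_i = a_i*p_{i-1} + p_{i-2}, q_i = a_i*q_{i-1} + q_{i-2} with p_{-2}=0, p_{-1}=1, q_{-2}=1, q_{-1}=0:
  i=0: a_0=4, p_0 = 4*1 + 0 = 4, q_0 = 4*0 + 1 = 1.
  i=1: a_1=2, p_1 = 2*4 + 1 = 9, q_1 = 2*1 + 0 = 2.
  i=2: a_2=4, p_2 = 4*9 + 4 = 40, q_2 = 4*2 + 1 = 9.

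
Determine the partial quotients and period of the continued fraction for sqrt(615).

[24; (1, 3, 1, 48)]

Write x_i = (sqrt(615) + m_i)/d_i with (m_0, d_0) = (0, 1). a_0 = floor(sqrt(615)) = 24, since 24^2 = 576 <= 615 < 625 = 25^2.
Iterate m_{i+1} = d_i*a_i - m_i, d_{i+1} = (615 - m_{i+1}^2)/d_i, a_{i+1} = floor((a_0 + m_{i+1})/d_{i+1}):
  m_1 = 1*24 - 0 = 24, d_1 = (615 - 24^2)/1 = 39/1 = 39, a_1 = floor((24 + 24)/39) = 1.
  m_2 = 39*1 - 24 = 15, d_2 = (615 - 15^2)/39 = 390/39 = 10, a_2 = floor((24 + 15)/10) = 3.
  m_3 = 10*3 - 15 = 15, d_3 = (615 - 15^2)/10 = 390/10 = 39, a_3 = floor((24 + 15)/39) = 1.
  m_4 = 39*1 - 15 = 24, d_4 = (615 - 24^2)/39 = 39/39 = 1, a_4 = floor((24 + 24)/1) = 48.
  m_5 = 1*48 - 24 = 24, d_5 = (615 - 24^2)/1 = 39/1 = 39: (m_5, d_5) = (m_1, d_1) = (24, 39), so from here the quotients repeat a_1, ..., a_4; the period length is 4.
Hence the expansion of sqrt(615) is a_0 = 24 followed by the repeating block 1, 3, 1, 48 (period 4).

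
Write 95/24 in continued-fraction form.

Run the Euclidean algorithm on 95 and 24; the successive quotients are the partial quotients a_0, a_1, ... (each step inverts the fractional part left over by the previous one):
  95 = 3*24 + 23, so a_0 = 3.
  24 = 1*23 + 1, so a_1 = 1.
  23 = 23*1 + 0, so a_2 = 23.
The remainder reaches 0 after 3 divisions, so the expansion has 3 partial quotients, read off in order.

[3; 1, 23]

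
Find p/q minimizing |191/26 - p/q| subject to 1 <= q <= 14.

103/14

Expand x = 191/26 as a continued fraction with the Euclidean algorithm:
  191 = 7*26 + 9, so a_0 = 7.
  26 = 2*9 + 8, so a_1 = 2.
  9 = 1*8 + 1, so a_2 = 1.
  8 = 8*1 + 0, so a_3 = 8.
so x = [7; 2, 1, 8].
Convergents (p_i = a_i*p_{i-1} + p_{i-2}, q_i = a_i*q_{i-1} + q_{i-2} with p_{-2}=0, p_{-1}=1, q_{-2}=1, q_{-1}=0), until the denominator exceeds 14:
  i=0: a_0=7, p_0 = 7*1 + 0 = 7, q_0 = 7*0 + 1 = 1.
  i=1: a_1=2, p_1 = 2*7 + 1 = 15, q_1 = 2*1 + 0 = 2.
  i=2: a_2=1, p_2 = 1*15 + 7 = 22, q_2 = 1*2 + 1 = 3.
  i=3: a_3=8, p_3 = 8*22 + 15 = 191, q_3 = 8*3 + 2 = 26.
q_3 = 26 > 14, so the last convergent with denominator <= 14 is p_2/q_2 = 22/3.
The closest fraction with denominator <= 14 is either p_2/q_2 or the intermediate fraction (k*p_2 + p_1)/(k*q_2 + q_1) with the largest k >= 1 whose denominator stays <= 14; these approach x as k grows, and every other convergent or intermediate fraction in range is farther away.
Largest k: floor((14 - q_1)/q_2) = floor((14 - 2)/3) = 4.
That gives (4*22 + 15)/(4*3 + 2) = 103/14.
Compare the errors: |x - 22/3| = |191*3 - 22*26|/(26*3) = 1/78, and |x - 103/14| = |191*14 - 103*26|/(26*14) = 4/364.
Cross-multiplying, 4*78 = 312 < 364 = 1*364, so 4/364 is smaller: the intermediate fraction 103/14 is closer to x than 22/3.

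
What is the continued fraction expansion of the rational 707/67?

Run the Euclidean algorithm on 707 and 67; the successive quotients are the partial quotients a_0, a_1, ... (each step inverts the fractional part left over by the previous one):
  707 = 10*67 + 37, so a_0 = 10.
  67 = 1*37 + 30, so a_1 = 1.
  37 = 1*30 + 7, so a_2 = 1.
  30 = 4*7 + 2, so a_3 = 4.
  7 = 3*2 + 1, so a_4 = 3.
  2 = 2*1 + 0, so a_5 = 2.
The remainder reaches 0 after 6 divisions, so the expansion has 6 partial quotients, read off in order.

[10; 1, 1, 4, 3, 2]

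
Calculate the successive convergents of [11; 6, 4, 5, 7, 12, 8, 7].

Using the convergent recurrence p_i = a_i*p_{i-1} + p_{i-2}, q_i = a_i*q_{i-1} + q_{i-2} with p_{-2}=0, p_{-1}=1, q_{-2}=1, q_{-1}=0:
  i=0: a_0=11, p_0 = 11*1 + 0 = 11, q_0 = 11*0 + 1 = 1.
  i=1: a_1=6, p_1 = 6*11 + 1 = 67, q_1 = 6*1 + 0 = 6.
  i=2: a_2=4, p_2 = 4*67 + 11 = 279, q_2 = 4*6 + 1 = 25.
  i=3: a_3=5, p_3 = 5*279 + 67 = 1462, q_3 = 5*25 + 6 = 131.
  i=4: a_4=7, p_4 = 7*1462 + 279 = 10513, q_4 = 7*131 + 25 = 942.
  i=5: a_5=12, p_5 = 12*10513 + 1462 = 127618, q_5 = 12*942 + 131 = 11435.
  i=6: a_6=8, p_6 = 8*127618 + 10513 = 1031457, q_6 = 8*11435 + 942 = 92422.
  i=7: a_7=7, p_7 = 7*1031457 + 127618 = 7347817, q_7 = 7*92422 + 11435 = 658389.

11/1, 67/6, 279/25, 1462/131, 10513/942, 127618/11435, 1031457/92422, 7347817/658389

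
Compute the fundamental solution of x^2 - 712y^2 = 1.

(x, y) = (1601, 60)

First expand sqrt(712) as a continued fraction. With x_i = (sqrt(712) + m_i)/d_i and (m_0, d_0) = (0, 1): a_0 = floor(sqrt(712)) = 26, since 26^2 = 676 <= 712 < 729 = 27^2.
Iterate m_{i+1} = d_i*a_i - m_i, d_{i+1} = (712 - m_{i+1}^2)/d_i, a_{i+1} = floor((a_0 + m_{i+1})/d_{i+1}):
  m_1 = 1*26 - 0 = 26, d_1 = (712 - 26^2)/1 = 36/1 = 36, a_1 = floor((26 + 26)/36) = 1.
  m_2 = 36*1 - 26 = 10, d_2 = (712 - 10^2)/36 = 612/36 = 17, a_2 = floor((26 + 10)/17) = 2.
  m_3 = 17*2 - 10 = 24, d_3 = (712 - 24^2)/17 = 136/17 = 8, a_3 = floor((26 + 24)/8) = 6.
  m_4 = 8*6 - 24 = 24, d_4 = (712 - 24^2)/8 = 136/8 = 17, a_4 = floor((26 + 24)/17) = 2.
  m_5 = 17*2 - 24 = 10, d_5 = (712 - 10^2)/17 = 612/17 = 36, a_5 = floor((26 + 10)/36) = 1.
  m_6 = 36*1 - 10 = 26, d_6 = (712 - 26^2)/36 = 36/36 = 1, a_6 = floor((26 + 26)/1) = 52.
  m_7 = 1*52 - 26 = 26, d_7 = (712 - 26^2)/1 = 36/1 = 36: (m_7, d_7) = (m_1, d_1) = (26, 36), so from here the quotients repeat a_1, ..., a_6; the period length is 6.
So sqrt(712) = [26; (1, 2, 6, 2, 1, 52)] with period length k = 6.
k is even, so the fundamental solution of x^2 - 712y^2 = 1 is (p_{k-1}, q_{k-1}) = (p_5, q_5); compute convergents through index 5.
Convergents (p_i = a_i*p_{i-1} + p_{i-2}, q_i = a_i*q_{i-1} + q_{i-2} with p_{-2}=0, p_{-1}=1, q_{-2}=1, q_{-1}=0):
  i=0: a_0=26, p_0 = 26*1 + 0 = 26, q_0 = 26*0 + 1 = 1.
  i=1: a_1=1, p_1 = 1*26 + 1 = 27, q_1 = 1*1 + 0 = 1.
  i=2: a_2=2, p_2 = 2*27 + 26 = 80, q_2 = 2*1 + 1 = 3.
  i=3: a_3=6, p_3 = 6*80 + 27 = 507, q_3 = 6*3 + 1 = 19.
  i=4: a_4=2, p_4 = 2*507 + 80 = 1094, q_4 = 2*19 + 3 = 41.
  i=5: a_5=1, p_5 = 1*1094 + 507 = 1601, q_5 = 1*41 + 19 = 60.
Check: 1601^2 - 712*60^2 = 2563201 - 2563200 = 1, so (x, y) = (1601, 60) solves the equation, and by the theorem it is the least positive solution.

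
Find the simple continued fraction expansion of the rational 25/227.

Run the Euclidean algorithm on 25 and 227; the successive quotients are the partial quotients a_0, a_1, ... (each step inverts the fractional part left over by the previous one):
  25 = 0*227 + 25, so a_0 = 0.
  227 = 9*25 + 2, so a_1 = 9.
  25 = 12*2 + 1, so a_2 = 12.
  2 = 2*1 + 0, so a_3 = 2.
The remainder reaches 0 after 4 divisions, so the expansion has 4 partial quotients, read off in order.

[0; 9, 12, 2]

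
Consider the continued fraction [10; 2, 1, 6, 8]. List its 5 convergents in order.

Using the convergent recurrence p_i = a_i*p_{i-1} + p_{i-2}, q_i = a_i*q_{i-1} + q_{i-2} with p_{-2}=0, p_{-1}=1, q_{-2}=1, q_{-1}=0:
  i=0: a_0=10, p_0 = 10*1 + 0 = 10, q_0 = 10*0 + 1 = 1.
  i=1: a_1=2, p_1 = 2*10 + 1 = 21, q_1 = 2*1 + 0 = 2.
  i=2: a_2=1, p_2 = 1*21 + 10 = 31, q_2 = 1*2 + 1 = 3.
  i=3: a_3=6, p_3 = 6*31 + 21 = 207, q_3 = 6*3 + 2 = 20.
  i=4: a_4=8, p_4 = 8*207 + 31 = 1687, q_4 = 8*20 + 3 = 163.

10/1, 21/2, 31/3, 207/20, 1687/163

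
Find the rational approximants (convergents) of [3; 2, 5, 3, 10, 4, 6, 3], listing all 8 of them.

Using the convergent recurrence p_i = a_i*p_{i-1} + p_{i-2}, q_i = a_i*q_{i-1} + q_{i-2} with p_{-2}=0, p_{-1}=1, q_{-2}=1, q_{-1}=0:
  i=0: a_0=3, p_0 = 3*1 + 0 = 3, q_0 = 3*0 + 1 = 1.
  i=1: a_1=2, p_1 = 2*3 + 1 = 7, q_1 = 2*1 + 0 = 2.
  i=2: a_2=5, p_2 = 5*7 + 3 = 38, q_2 = 5*2 + 1 = 11.
  i=3: a_3=3, p_3 = 3*38 + 7 = 121, q_3 = 3*11 + 2 = 35.
  i=4: a_4=10, p_4 = 10*121 + 38 = 1248, q_4 = 10*35 + 11 = 361.
  i=5: a_5=4, p_5 = 4*1248 + 121 = 5113, q_5 = 4*361 + 35 = 1479.
  i=6: a_6=6, p_6 = 6*5113 + 1248 = 31926, q_6 = 6*1479 + 361 = 9235.
  i=7: a_7=3, p_7 = 3*31926 + 5113 = 100891, q_7 = 3*9235 + 1479 = 29184.

3/1, 7/2, 38/11, 121/35, 1248/361, 5113/1479, 31926/9235, 100891/29184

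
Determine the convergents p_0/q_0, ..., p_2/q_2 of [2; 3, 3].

2/1, 7/3, 23/10

Using the convergent recurrence p_i = a_i*p_{i-1} + p_{i-2}, q_i = a_i*q_{i-1} + q_{i-2} with p_{-2}=0, p_{-1}=1, q_{-2}=1, q_{-1}=0:
  i=0: a_0=2, p_0 = 2*1 + 0 = 2, q_0 = 2*0 + 1 = 1.
  i=1: a_1=3, p_1 = 3*2 + 1 = 7, q_1 = 3*1 + 0 = 3.
  i=2: a_2=3, p_2 = 3*7 + 2 = 23, q_2 = 3*3 + 1 = 10.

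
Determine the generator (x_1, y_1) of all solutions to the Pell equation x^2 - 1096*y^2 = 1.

(x, y) = (3959299, 119595)

First expand sqrt(1096) as a continued fraction. With x_i = (sqrt(1096) + m_i)/d_i and (m_0, d_0) = (0, 1): a_0 = floor(sqrt(1096)) = 33, since 33^2 = 1089 <= 1096 < 1156 = 34^2.
Iterate m_{i+1} = d_i*a_i - m_i, d_{i+1} = (1096 - m_{i+1}^2)/d_i, a_{i+1} = floor((a_0 + m_{i+1})/d_{i+1}):
  m_1 = 1*33 - 0 = 33, d_1 = (1096 - 33^2)/1 = 7/1 = 7, a_1 = floor((33 + 33)/7) = 9.
  m_2 = 7*9 - 33 = 30, d_2 = (1096 - 30^2)/7 = 196/7 = 28, a_2 = floor((33 + 30)/28) = 2.
  m_3 = 28*2 - 30 = 26, d_3 = (1096 - 26^2)/28 = 420/28 = 15, a_3 = floor((33 + 26)/15) = 3.
  m_4 = 15*3 - 26 = 19, d_4 = (1096 - 19^2)/15 = 735/15 = 49, a_4 = floor((33 + 19)/49) = 1.
  m_5 = 49*1 - 19 = 30, d_5 = (1096 - 30^2)/49 = 196/49 = 4, a_5 = floor((33 + 30)/4) = 15.
  m_6 = 4*15 - 30 = 30, d_6 = (1096 - 30^2)/4 = 196/4 = 49, a_6 = floor((33 + 30)/49) = 1.
  m_7 = 49*1 - 30 = 19, d_7 = (1096 - 19^2)/49 = 735/49 = 15, a_7 = floor((33 + 19)/15) = 3.
  m_8 = 15*3 - 19 = 26, d_8 = (1096 - 26^2)/15 = 420/15 = 28, a_8 = floor((33 + 26)/28) = 2.
  m_9 = 28*2 - 26 = 30, d_9 = (1096 - 30^2)/28 = 196/28 = 7, a_9 = floor((33 + 30)/7) = 9.
  m_10 = 7*9 - 30 = 33, d_10 = (1096 - 33^2)/7 = 7/7 = 1, a_10 = floor((33 + 33)/1) = 66.
  m_11 = 1*66 - 33 = 33, d_11 = (1096 - 33^2)/1 = 7/1 = 7: (m_11, d_11) = (m_1, d_1) = (33, 7), so from here the quotients repeat a_1, ..., a_10; the period length is 10.
So sqrt(1096) = [33; (9, 2, 3, 1, 15, 1, 3, 2, 9, 66)] with period length k = 10.
k is even, so the fundamental solution of x^2 - 1096y^2 = 1 is (p_{k-1}, q_{k-1}) = (p_9, q_9); compute convergents through index 9.
Convergents (p_i = a_i*p_{i-1} + p_{i-2}, q_i = a_i*q_{i-1} + q_{i-2} with p_{-2}=0, p_{-1}=1, q_{-2}=1, q_{-1}=0):
  i=0: a_0=33, p_0 = 33*1 + 0 = 33, q_0 = 33*0 + 1 = 1.
  i=1: a_1=9, p_1 = 9*33 + 1 = 298, q_1 = 9*1 + 0 = 9.
  i=2: a_2=2, p_2 = 2*298 + 33 = 629, q_2 = 2*9 + 1 = 19.
  i=3: a_3=3, p_3 = 3*629 + 298 = 2185, q_3 = 3*19 + 9 = 66.
  i=4: a_4=1, p_4 = 1*2185 + 629 = 2814, q_4 = 1*66 + 19 = 85.
  i=5: a_5=15, p_5 = 15*2814 + 2185 = 44395, q_5 = 15*85 + 66 = 1341.
  i=6: a_6=1, p_6 = 1*44395 + 2814 = 47209, q_6 = 1*1341 + 85 = 1426.
  i=7: a_7=3, p_7 = 3*47209 + 44395 = 186022, q_7 = 3*1426 + 1341 = 5619.
  i=8: a_8=2, p_8 = 2*186022 + 47209 = 419253, q_8 = 2*5619 + 1426 = 12664.
  i=9: a_9=9, p_9 = 9*419253 + 186022 = 3959299, q_9 = 9*12664 + 5619 = 119595.
Check: 3959299^2 - 1096*119595^2 = 15676048571401 - 15676048571400 = 1, so (x, y) = (3959299, 119595) solves the equation, and by the theorem it is the least positive solution.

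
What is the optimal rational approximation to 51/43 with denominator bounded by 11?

13/11

Expand x = 51/43 as a continued fraction with the Euclidean algorithm:
  51 = 1*43 + 8, so a_0 = 1.
  43 = 5*8 + 3, so a_1 = 5.
  8 = 2*3 + 2, so a_2 = 2.
  3 = 1*2 + 1, so a_3 = 1.
  2 = 2*1 + 0, so a_4 = 2.
so x = [1; 5, 2, 1, 2].
Convergents (p_i = a_i*p_{i-1} + p_{i-2}, q_i = a_i*q_{i-1} + q_{i-2} with p_{-2}=0, p_{-1}=1, q_{-2}=1, q_{-1}=0), until the denominator exceeds 11:
  i=0: a_0=1, p_0 = 1*1 + 0 = 1, q_0 = 1*0 + 1 = 1.
  i=1: a_1=5, p_1 = 5*1 + 1 = 6, q_1 = 5*1 + 0 = 5.
  i=2: a_2=2, p_2 = 2*6 + 1 = 13, q_2 = 2*5 + 1 = 11.
  i=3: a_3=1, p_3 = 1*13 + 6 = 19, q_3 = 1*11 + 5 = 16.
q_3 = 16 > 11, so the last convergent with denominator <= 11 is p_2/q_2 = 13/11.
The closest fraction with denominator <= 11 is either p_2/q_2 or the intermediate fraction (k*p_2 + p_1)/(k*q_2 + q_1) with the largest k >= 1 whose denominator stays <= 11; these approach x as k grows, and every other convergent or intermediate fraction in range is farther away.
Largest k: floor((11 - q_1)/q_2) = floor((11 - 5)/11) = 0.
Since k = 0, no intermediate fraction beyond p_2/q_2 has denominator <= 11, so the convergent 13/11 is the closest (its error is |51*11 - 13*43|/(43*11) = 2/473).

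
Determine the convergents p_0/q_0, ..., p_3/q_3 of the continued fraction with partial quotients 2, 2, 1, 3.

2/1, 5/2, 7/3, 26/11

Using the convergent recurrence p_i = a_i*p_{i-1} + p_{i-2}, q_i = a_i*q_{i-1} + q_{i-2} with p_{-2}=0, p_{-1}=1, q_{-2}=1, q_{-1}=0:
  i=0: a_0=2, p_0 = 2*1 + 0 = 2, q_0 = 2*0 + 1 = 1.
  i=1: a_1=2, p_1 = 2*2 + 1 = 5, q_1 = 2*1 + 0 = 2.
  i=2: a_2=1, p_2 = 1*5 + 2 = 7, q_2 = 1*2 + 1 = 3.
  i=3: a_3=3, p_3 = 3*7 + 5 = 26, q_3 = 3*3 + 2 = 11.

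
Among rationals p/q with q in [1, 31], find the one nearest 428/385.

10/9

Expand x = 428/385 as a continued fraction with the Euclidean algorithm:
  428 = 1*385 + 43, so a_0 = 1.
  385 = 8*43 + 41, so a_1 = 8.
  43 = 1*41 + 2, so a_2 = 1.
  41 = 20*2 + 1, so a_3 = 20.
  2 = 2*1 + 0, so a_4 = 2.
so x = [1; 8, 1, 20, 2].
Convergents (p_i = a_i*p_{i-1} + p_{i-2}, q_i = a_i*q_{i-1} + q_{i-2} with p_{-2}=0, p_{-1}=1, q_{-2}=1, q_{-1}=0), until the denominator exceeds 31:
  i=0: a_0=1, p_0 = 1*1 + 0 = 1, q_0 = 1*0 + 1 = 1.
  i=1: a_1=8, p_1 = 8*1 + 1 = 9, q_1 = 8*1 + 0 = 8.
  i=2: a_2=1, p_2 = 1*9 + 1 = 10, q_2 = 1*8 + 1 = 9.
  i=3: a_3=20, p_3 = 20*10 + 9 = 209, q_3 = 20*9 + 8 = 188.
q_3 = 188 > 31, so the last convergent with denominator <= 31 is p_2/q_2 = 10/9.
The closest fraction with denominator <= 31 is either p_2/q_2 or the intermediate fraction (k*p_2 + p_1)/(k*q_2 + q_1) with the largest k >= 1 whose denominator stays <= 31; these approach x as k grows, and every other convergent or intermediate fraction in range is farther away.
Largest k: floor((31 - q_1)/q_2) = floor((31 - 8)/9) = 2.
That gives (2*10 + 9)/(2*9 + 8) = 29/26.
Compare the errors: |x - 10/9| = |428*9 - 10*385|/(385*9) = 2/3465, and |x - 29/26| = |428*26 - 29*385|/(385*26) = 37/10010.
Cross-multiplying, 2*10010 = 20020 < 128205 = 37*3465, so 2/3465 is smaller: the convergent 10/9 is closer to x than 29/26.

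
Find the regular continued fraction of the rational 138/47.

[2; 1, 14, 1, 2]

Run the Euclidean algorithm on 138 and 47; the successive quotients are the partial quotients a_0, a_1, ... (each step inverts the fractional part left over by the previous one):
  138 = 2*47 + 44, so a_0 = 2.
  47 = 1*44 + 3, so a_1 = 1.
  44 = 14*3 + 2, so a_2 = 14.
  3 = 1*2 + 1, so a_3 = 1.
  2 = 2*1 + 0, so a_4 = 2.
The remainder reaches 0 after 5 divisions, so the expansion has 5 partial quotients, read off in order.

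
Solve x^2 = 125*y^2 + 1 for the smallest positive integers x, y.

First expand sqrt(125) as a continued fraction. With x_i = (sqrt(125) + m_i)/d_i and (m_0, d_0) = (0, 1): a_0 = floor(sqrt(125)) = 11, since 11^2 = 121 <= 125 < 144 = 12^2.
Iterate m_{i+1} = d_i*a_i - m_i, d_{i+1} = (125 - m_{i+1}^2)/d_i, a_{i+1} = floor((a_0 + m_{i+1})/d_{i+1}):
  m_1 = 1*11 - 0 = 11, d_1 = (125 - 11^2)/1 = 4/1 = 4, a_1 = floor((11 + 11)/4) = 5.
  m_2 = 4*5 - 11 = 9, d_2 = (125 - 9^2)/4 = 44/4 = 11, a_2 = floor((11 + 9)/11) = 1.
  m_3 = 11*1 - 9 = 2, d_3 = (125 - 2^2)/11 = 121/11 = 11, a_3 = floor((11 + 2)/11) = 1.
  m_4 = 11*1 - 2 = 9, d_4 = (125 - 9^2)/11 = 44/11 = 4, a_4 = floor((11 + 9)/4) = 5.
  m_5 = 4*5 - 9 = 11, d_5 = (125 - 11^2)/4 = 4/4 = 1, a_5 = floor((11 + 11)/1) = 22.
  m_6 = 1*22 - 11 = 11, d_6 = (125 - 11^2)/1 = 4/1 = 4: (m_6, d_6) = (m_1, d_1) = (11, 4), so from here the quotients repeat a_1, ..., a_5; the period length is 5.
So sqrt(125) = [11; (5, 1, 1, 5, 22)] with period length k = 5.
k is odd, so (p_{k-1}, q_{k-1}) only solves x^2 - 125y^2 = -1 and the fundamental solution of x^2 - 125y^2 = 1 is (p_{2k-1}, q_{2k-1}) = (p_9, q_9); compute convergents through index 9, running through the period twice.
Convergents (p_i = a_i*p_{i-1} + p_{i-2}, q_i = a_i*q_{i-1} + q_{i-2} with p_{-2}=0, p_{-1}=1, q_{-2}=1, q_{-1}=0):
  i=0: a_0=11, p_0 = 11*1 + 0 = 11, q_0 = 11*0 + 1 = 1.
  i=1: a_1=5, p_1 = 5*11 + 1 = 56, q_1 = 5*1 + 0 = 5.
  i=2: a_2=1, p_2 = 1*56 + 11 = 67, q_2 = 1*5 + 1 = 6.
  i=3: a_3=1, p_3 = 1*67 + 56 = 123, q_3 = 1*6 + 5 = 11.
  i=4: a_4=5, p_4 = 5*123 + 67 = 682, q_4 = 5*11 + 6 = 61.
  i=5: a_5=22, p_5 = 22*682 + 123 = 15127, q_5 = 22*61 + 11 = 1353.
  i=6: a_6=5, p_6 = 5*15127 + 682 = 76317, q_6 = 5*1353 + 61 = 6826.
  i=7: a_7=1, p_7 = 1*76317 + 15127 = 91444, q_7 = 1*6826 + 1353 = 8179.
  i=8: a_8=1, p_8 = 1*91444 + 76317 = 167761, q_8 = 1*8179 + 6826 = 15005.
  i=9: a_9=5, p_9 = 5*167761 + 91444 = 930249, q_9 = 5*15005 + 8179 = 83204.
Indeed p_4^2 - 125*q_4^2 = 465124 - 465125 = -1, not +1.
Check: 930249^2 - 125*83204^2 = 865363202001 - 865363202000 = 1, so (x, y) = (930249, 83204) solves the equation, and by the theorem it is the least positive solution.

(x, y) = (930249, 83204)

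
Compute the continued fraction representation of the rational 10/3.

[3; 3]

Run the Euclidean algorithm on 10 and 3; the successive quotients are the partial quotients a_0, a_1, ... (each step inverts the fractional part left over by the previous one):
  10 = 3*3 + 1, so a_0 = 3.
  3 = 3*1 + 0, so a_1 = 3.
The remainder reaches 0 after 2 divisions, so the expansion has 2 partial quotients, read off in order.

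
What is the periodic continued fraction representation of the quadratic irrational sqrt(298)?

Write x_i = (sqrt(298) + m_i)/d_i with (m_0, d_0) = (0, 1). a_0 = floor(sqrt(298)) = 17, since 17^2 = 289 <= 298 < 324 = 18^2.
Iterate m_{i+1} = d_i*a_i - m_i, d_{i+1} = (298 - m_{i+1}^2)/d_i, a_{i+1} = floor((a_0 + m_{i+1})/d_{i+1}):
  m_1 = 1*17 - 0 = 17, d_1 = (298 - 17^2)/1 = 9/1 = 9, a_1 = floor((17 + 17)/9) = 3.
  m_2 = 9*3 - 17 = 10, d_2 = (298 - 10^2)/9 = 198/9 = 22, a_2 = floor((17 + 10)/22) = 1.
  m_3 = 22*1 - 10 = 12, d_3 = (298 - 12^2)/22 = 154/22 = 7, a_3 = floor((17 + 12)/7) = 4.
  m_4 = 7*4 - 12 = 16, d_4 = (298 - 16^2)/7 = 42/7 = 6, a_4 = floor((17 + 16)/6) = 5.
  m_5 = 6*5 - 16 = 14, d_5 = (298 - 14^2)/6 = 102/6 = 17, a_5 = floor((17 + 14)/17) = 1.
  m_6 = 17*1 - 14 = 3, d_6 = (298 - 3^2)/17 = 289/17 = 17, a_6 = floor((17 + 3)/17) = 1.
  m_7 = 17*1 - 3 = 14, d_7 = (298 - 14^2)/17 = 102/17 = 6, a_7 = floor((17 + 14)/6) = 5.
  m_8 = 6*5 - 14 = 16, d_8 = (298 - 16^2)/6 = 42/6 = 7, a_8 = floor((17 + 16)/7) = 4.
  m_9 = 7*4 - 16 = 12, d_9 = (298 - 12^2)/7 = 154/7 = 22, a_9 = floor((17 + 12)/22) = 1.
  m_10 = 22*1 - 12 = 10, d_10 = (298 - 10^2)/22 = 198/22 = 9, a_10 = floor((17 + 10)/9) = 3.
  m_11 = 9*3 - 10 = 17, d_11 = (298 - 17^2)/9 = 9/9 = 1, a_11 = floor((17 + 17)/1) = 34.
  m_12 = 1*34 - 17 = 17, d_12 = (298 - 17^2)/1 = 9/1 = 9: (m_12, d_12) = (m_1, d_1) = (17, 9), so from here the quotients repeat a_1, ..., a_11; the period length is 11.
Hence the expansion of sqrt(298) is a_0 = 17 followed by the repeating block 3, 1, 4, 5, 1, 1, 5, 4, 1, 3, 34 (period 11).

[17; (3, 1, 4, 5, 1, 1, 5, 4, 1, 3, 34)]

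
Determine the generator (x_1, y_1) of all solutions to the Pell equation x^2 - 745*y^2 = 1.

First expand sqrt(745) as a continued fraction. With x_i = (sqrt(745) + m_i)/d_i and (m_0, d_0) = (0, 1): a_0 = floor(sqrt(745)) = 27, since 27^2 = 729 <= 745 < 784 = 28^2.
Iterate m_{i+1} = d_i*a_i - m_i, d_{i+1} = (745 - m_{i+1}^2)/d_i, a_{i+1} = floor((a_0 + m_{i+1})/d_{i+1}):
  m_1 = 1*27 - 0 = 27, d_1 = (745 - 27^2)/1 = 16/1 = 16, a_1 = floor((27 + 27)/16) = 3.
  m_2 = 16*3 - 27 = 21, d_2 = (745 - 21^2)/16 = 304/16 = 19, a_2 = floor((27 + 21)/19) = 2.
  m_3 = 19*2 - 21 = 17, d_3 = (745 - 17^2)/19 = 456/19 = 24, a_3 = floor((27 + 17)/24) = 1.
  m_4 = 24*1 - 17 = 7, d_4 = (745 - 7^2)/24 = 696/24 = 29, a_4 = floor((27 + 7)/29) = 1.
  m_5 = 29*1 - 7 = 22, d_5 = (745 - 22^2)/29 = 261/29 = 9, a_5 = floor((27 + 22)/9) = 5.
  m_6 = 9*5 - 22 = 23, d_6 = (745 - 23^2)/9 = 216/9 = 24, a_6 = floor((27 + 23)/24) = 2.
  m_7 = 24*2 - 23 = 25, d_7 = (745 - 25^2)/24 = 120/24 = 5, a_7 = floor((27 + 25)/5) = 10.
  m_8 = 5*10 - 25 = 25, d_8 = (745 - 25^2)/5 = 120/5 = 24, a_8 = floor((27 + 25)/24) = 2.
  m_9 = 24*2 - 25 = 23, d_9 = (745 - 23^2)/24 = 216/24 = 9, a_9 = floor((27 + 23)/9) = 5.
  m_10 = 9*5 - 23 = 22, d_10 = (745 - 22^2)/9 = 261/9 = 29, a_10 = floor((27 + 22)/29) = 1.
  m_11 = 29*1 - 22 = 7, d_11 = (745 - 7^2)/29 = 696/29 = 24, a_11 = floor((27 + 7)/24) = 1.
  m_12 = 24*1 - 7 = 17, d_12 = (745 - 17^2)/24 = 456/24 = 19, a_12 = floor((27 + 17)/19) = 2.
  m_13 = 19*2 - 17 = 21, d_13 = (745 - 21^2)/19 = 304/19 = 16, a_13 = floor((27 + 21)/16) = 3.
  m_14 = 16*3 - 21 = 27, d_14 = (745 - 27^2)/16 = 16/16 = 1, a_14 = floor((27 + 27)/1) = 54.
  m_15 = 1*54 - 27 = 27, d_15 = (745 - 27^2)/1 = 16/1 = 16: (m_15, d_15) = (m_1, d_1) = (27, 16), so from here the quotients repeat a_1, ..., a_14; the period length is 14.
So sqrt(745) = [27; (3, 2, 1, 1, 5, 2, 10, 2, 5, 1, 1, 2, 3, 54)] with period length k = 14.
k is even, so the fundamental solution of x^2 - 745y^2 = 1 is (p_{k-1}, q_{k-1}) = (p_13, q_13); compute convergents through index 13.
Convergents (p_i = a_i*p_{i-1} + p_{i-2}, q_i = a_i*q_{i-1} + q_{i-2} with p_{-2}=0, p_{-1}=1, q_{-2}=1, q_{-1}=0):
  i=0: a_0=27, p_0 = 27*1 + 0 = 27, q_0 = 27*0 + 1 = 1.
  i=1: a_1=3, p_1 = 3*27 + 1 = 82, q_1 = 3*1 + 0 = 3.
  i=2: a_2=2, p_2 = 2*82 + 27 = 191, q_2 = 2*3 + 1 = 7.
  i=3: a_3=1, p_3 = 1*191 + 82 = 273, q_3 = 1*7 + 3 = 10.
  i=4: a_4=1, p_4 = 1*273 + 191 = 464, q_4 = 1*10 + 7 = 17.
  i=5: a_5=5, p_5 = 5*464 + 273 = 2593, q_5 = 5*17 + 10 = 95.
  i=6: a_6=2, p_6 = 2*2593 + 464 = 5650, q_6 = 2*95 + 17 = 207.
  i=7: a_7=10, p_7 = 10*5650 + 2593 = 59093, q_7 = 10*207 + 95 = 2165.
  i=8: a_8=2, p_8 = 2*59093 + 5650 = 123836, q_8 = 2*2165 + 207 = 4537.
  i=9: a_9=5, p_9 = 5*123836 + 59093 = 678273, q_9 = 5*4537 + 2165 = 24850.
  i=10: a_10=1, p_10 = 1*678273 + 123836 = 802109, q_10 = 1*24850 + 4537 = 29387.
  i=11: a_11=1, p_11 = 1*802109 + 678273 = 1480382, q_11 = 1*29387 + 24850 = 54237.
  i=12: a_12=2, p_12 = 2*1480382 + 802109 = 3762873, q_12 = 2*54237 + 29387 = 137861.
  i=13: a_13=3, p_13 = 3*3762873 + 1480382 = 12769001, q_13 = 3*137861 + 54237 = 467820.
Check: 12769001^2 - 745*467820^2 = 163047386538001 - 163047386538000 = 1, so (x, y) = (12769001, 467820) solves the equation, and by the theorem it is the least positive solution.

(x, y) = (12769001, 467820)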